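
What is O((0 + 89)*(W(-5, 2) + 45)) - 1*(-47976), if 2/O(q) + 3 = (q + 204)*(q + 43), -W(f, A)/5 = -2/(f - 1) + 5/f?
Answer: 8452438114794/176180551 ≈ 47976.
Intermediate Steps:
W(f, A) = -25/f + 10/(-1 + f) (W(f, A) = -5*(-2/(f - 1) + 5/f) = -5*(-2/(-1 + f) + 5/f) = -25/f + 10/(-1 + f))
O(q) = 2/(-3 + (43 + q)*(204 + q)) (O(q) = 2/(-3 + (q + 204)*(q + 43)) = 2/(-3 + (204 + q)*(43 + q)) = 2/(-3 + (43 + q)*(204 + q)))
O((0 + 89)*(W(-5, 2) + 45)) - 1*(-47976) = 2/(8769 + ((0 + 89)*(5*(5 - 3*(-5))/(-5*(-1 - 5)) + 45))² + 247*((0 + 89)*(5*(5 - 3*(-5))/(-5*(-1 - 5)) + 45))) - 1*(-47976) = 2/(8769 + (89*(5*(-⅕)*(5 + 15)/(-6) + 45))² + 247*(89*(5*(-⅕)*(5 + 15)/(-6) + 45))) + 47976 = 2/(8769 + (89*(5*(-⅕)*(-⅙)*20 + 45))² + 247*(89*(5*(-⅕)*(-⅙)*20 + 45))) + 47976 = 2/(8769 + (89*(10/3 + 45))² + 247*(89*(10/3 + 45))) + 47976 = 2/(8769 + (89*(145/3))² + 247*(89*(145/3))) + 47976 = 2/(8769 + (12905/3)² + 247*(12905/3)) + 47976 = 2/(8769 + 166539025/9 + 3187535/3) + 47976 = 2/(176180551/9) + 47976 = 2*(9/176180551) + 47976 = 18/176180551 + 47976 = 8452438114794/176180551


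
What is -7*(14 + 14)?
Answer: -196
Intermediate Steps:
-7*(14 + 14) = -7*28 = -1*196 = -196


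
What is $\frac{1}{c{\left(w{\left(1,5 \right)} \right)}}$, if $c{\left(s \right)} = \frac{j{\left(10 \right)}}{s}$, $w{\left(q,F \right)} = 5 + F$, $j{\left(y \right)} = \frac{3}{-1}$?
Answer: $- \frac{10}{3} \approx -3.3333$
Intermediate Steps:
$j{\left(y \right)} = -3$ ($j{\left(y \right)} = 3 \left(-1\right) = -3$)
$c{\left(s \right)} = - \frac{3}{s}$
$\frac{1}{c{\left(w{\left(1,5 \right)} \right)}} = \frac{1}{\left(-3\right) \frac{1}{5 + 5}} = \frac{1}{\left(-3\right) \frac{1}{10}} = \frac{1}{- \frac{3}{10}} = - \frac{10}{3}$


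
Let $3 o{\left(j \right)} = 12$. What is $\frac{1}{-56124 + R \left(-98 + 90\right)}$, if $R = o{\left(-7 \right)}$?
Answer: $- \frac{1}{56156} \approx -1.7808 \cdot 10^{-5}$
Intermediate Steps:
$o{\left(j \right)} = 4$ ($o{\left(j \right)} = \frac{1}{3} \cdot 12 = 4$)
$R = 4$
$\frac{1}{-56124 + R \left(-98 + 90\right)} = \frac{1}{-56124 + 4 \left(-98 + 90\right)} = \frac{1}{-56124 + 4 \left(-8\right)} = \frac{1}{-56124 - 32} = \frac{1}{-56156} = - \frac{1}{56156}$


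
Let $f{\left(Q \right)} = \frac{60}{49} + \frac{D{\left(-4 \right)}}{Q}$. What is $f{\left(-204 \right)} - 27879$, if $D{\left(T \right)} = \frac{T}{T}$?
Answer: $- \frac{278666293}{9996} \approx -27878.0$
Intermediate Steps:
$D{\left(T \right)} = 1$
$f{\left(Q \right)} = \frac{60}{49} + \frac{1}{Q}$ ($f{\left(Q \right)} = \frac{60}{49} + 1 \frac{1}{Q} = 60 \cdot \frac{1}{49} + \frac{1}{Q} = \frac{60}{49} + \frac{1}{Q}$)
$f{\left(-204 \right)} - 27879 = \left(\frac{60}{49} + \frac{1}{-204}\right) - 27879 = \left(\frac{60}{49} - \frac{1}{204}\right) - 27879 = \frac{12191}{9996} - 27879 = - \frac{278666293}{9996}$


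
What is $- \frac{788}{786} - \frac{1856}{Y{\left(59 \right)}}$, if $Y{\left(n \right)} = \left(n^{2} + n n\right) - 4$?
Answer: $- \frac{1735430}{1367247} \approx -1.2693$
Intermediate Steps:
$Y{\left(n \right)} = -4 + 2 n^{2}$ ($Y{\left(n \right)} = \left(n^{2} + n^{2}\right) - 4 = 2 n^{2} - 4 = -4 + 2 n^{2}$)
$- \frac{788}{786} - \frac{1856}{Y{\left(59 \right)}} = - \frac{788}{786} - \frac{1856}{-4 + 2 \cdot 59^{2}} = \left(-788\right) \frac{1}{786} - \frac{1856}{-4 + 2 \cdot 3481} = - \frac{394}{393} - \frac{1856}{-4 + 6962} = - \frac{394}{393} - \frac{1856}{6958} = - \frac{394}{393} - \frac{928}{3479} = - \frac{1735430}{1367247}$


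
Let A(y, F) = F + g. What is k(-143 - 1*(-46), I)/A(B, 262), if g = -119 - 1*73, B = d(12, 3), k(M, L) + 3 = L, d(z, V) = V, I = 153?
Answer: 15/7 ≈ 2.1429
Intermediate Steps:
k(M, L) = -3 + L
B = 3
g = -192 (g = -119 - 73 = -192)
A(y, F) = -192 + F (A(y, F) = F - 192 = -192 + F)
k(-143 - 1*(-46), I)/A(B, 262) = (-3 + 153)/(-192 + 262) = 150/70 = 150*(1/70) = 15/7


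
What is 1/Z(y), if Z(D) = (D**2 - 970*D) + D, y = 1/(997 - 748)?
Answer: -62001/241280 ≈ -0.25697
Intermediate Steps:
y = 1/249 ≈ 0.0040161
Z(D) = D**2 - 969*D
1/Z(y) = 1/((-969 + 1/249)/249) = 1/((1/249)*(-241280/249)) = 1/(-241280/62001) = -62001/241280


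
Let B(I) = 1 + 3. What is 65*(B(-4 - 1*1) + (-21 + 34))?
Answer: 1105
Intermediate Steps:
B(I) = 4
65*(B(-4 - 1*1) + (-21 + 34)) = 65*(4 + (-21 + 34)) = 65*(4 + 13) = 65*17 = 1105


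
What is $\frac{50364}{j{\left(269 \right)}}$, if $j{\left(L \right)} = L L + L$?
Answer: $\frac{2798}{4035} \approx 0.69343$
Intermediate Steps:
$j{\left(L \right)} = L + L^{2}$ ($j{\left(L \right)} = L^{2} + L = L + L^{2}$)
$\frac{50364}{j{\left(269 \right)}} = \frac{50364}{269 \left(1 + 269\right)} = \frac{50364}{269 \cdot 270} = \frac{50364}{72630} = 50364 \cdot \frac{1}{72630} = \frac{2798}{4035}$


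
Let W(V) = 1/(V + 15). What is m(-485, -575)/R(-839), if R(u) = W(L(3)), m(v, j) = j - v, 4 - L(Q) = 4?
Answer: -1350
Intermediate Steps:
L(Q) = 0 (L(Q) = 4 - 1*4 = 4 - 4 = 0)
W(V) = 1/(15 + V)
R(u) = 1/15 (R(u) = 1/(15 + 0) = 1/15)
m(-485, -575)/R(-839) = (-575 - 1*(-485))/(1/15) = (-575 + 485)*15 = -90*15 = -1350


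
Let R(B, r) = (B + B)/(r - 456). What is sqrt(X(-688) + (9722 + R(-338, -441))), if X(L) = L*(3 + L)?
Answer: sqrt(2290054110)/69 ≈ 693.54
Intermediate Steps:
R(B, r) = 2*B/(-456 + r) (R(B, r) = (2*B)/(-456 + r) = 2*B/(-456 + r))
sqrt(X(-688) + (9722 + R(-338, -441))) = sqrt(-688*(3 - 688) + (9722 + 2*(-338)/(-456 - 441))) = sqrt(-688*(-685) + (9722 + 2*(-338)/(-897))) = sqrt(471280 + (9722 + 2*(-338)*(-1/897))) = sqrt(471280 + (9722 + 52/69)) = sqrt(471280 + 670870/69) = sqrt(33189190/69) = sqrt(2290054110)/69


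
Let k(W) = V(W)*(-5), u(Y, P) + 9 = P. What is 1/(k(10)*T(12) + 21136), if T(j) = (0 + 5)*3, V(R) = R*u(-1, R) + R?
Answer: 1/19636 ≈ 5.0927e-5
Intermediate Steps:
u(Y, P) = -9 + P
V(R) = R + R*(-9 + R) (V(R) = R*(-9 + R) + R = R + R*(-9 + R))
k(W) = -5*W*(-8 + W) (k(W) = (W*(-8 + W))*(-5) = -5*W*(-8 + W))
T(j) = 15 (T(j) = 5*3 = 15)
1/(k(10)*T(12) + 21136) = 1/((5*10*(8 - 1*10))*15 + 21136) = 1/((5*10*(8 - 10))*15 + 21136) = 1/((5*10*(-2))*15 + 21136) = 1/(-100*15 + 21136) = 1/(-1500 + 21136) = 1/19636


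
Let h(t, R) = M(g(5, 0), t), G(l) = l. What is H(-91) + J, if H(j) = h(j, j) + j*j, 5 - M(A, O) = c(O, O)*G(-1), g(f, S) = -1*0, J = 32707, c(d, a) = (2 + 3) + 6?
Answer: 41004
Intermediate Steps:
c(d, a) = 11 (c(d, a) = 5 + 6 = 11)
g(f, S) = 0
M(A, O) = 16 (M(A, O) = 5 - 11*(-1) = 5 - 1*(-11) = 5 + 11 = 16)
h(t, R) = 16
H(j) = 16 + j**2 (H(j) = 16 + j*j = 16 + j**2)
H(-91) + J = (16 + (-91)**2) + 32707 = (16 + 8281) + 32707 = 8297 + 32707 = 41004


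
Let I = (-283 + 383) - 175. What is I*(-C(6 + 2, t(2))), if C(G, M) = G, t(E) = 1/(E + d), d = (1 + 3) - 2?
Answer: 600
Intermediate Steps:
d = 2 (d = 4 - 2 = 2)
t(E) = 1/(2 + E) (t(E) = 1/(E + 2) = 1/(2 + E))
I = -75 (I = 100 - 175 = -75)
I*(-C(6 + 2, t(2))) = -(-75)*(6 + 2) = -(-75)*8 = -75*(-8) = 600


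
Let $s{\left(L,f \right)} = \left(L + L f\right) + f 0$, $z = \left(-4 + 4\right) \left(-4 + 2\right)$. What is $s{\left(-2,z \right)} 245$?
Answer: $-490$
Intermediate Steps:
$z = 0$ ($z = 0 \left(-2\right) = 0$)
$s{\left(L,f \right)} = L + L f$ ($s{\left(L,f \right)} = \left(L + L f\right) + 0 = L + L f$)
$s{\left(-2,z \right)} 245 = - 2 \left(1 + 0\right) 245 = \left(-2\right) 1 \cdot 245 = \left(-2\right) 245 = -490$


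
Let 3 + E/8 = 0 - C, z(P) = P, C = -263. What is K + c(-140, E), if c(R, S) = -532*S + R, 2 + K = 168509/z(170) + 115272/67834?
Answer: -6375396876907/5765890 ≈ -1.1057e+6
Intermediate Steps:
K = 5713586093/5765890 (K = -2 + (168509/170 + 115272/67834) = -2 + (168509*(1/170) + 115272*(1/67834)) = -2 + (168509/170 + 57636/33917) = -2 + 5725117873/5765890 = 5713586093/5765890 ≈ 990.93)
E = 2080 (E = -24 + 8*(0 - 1*(-263)) = -24 + 8*(0 + 263) = -24 + 8*263 = -24 + 2104 = 2080)
c(R, S) = R - 532*S
K + c(-140, E) = 5713586093/5765890 + (-140 - 532*2080) = 5713586093/5765890 + (-140 - 1106560) = 5713586093/5765890 - 1106700 = -6375396876907/5765890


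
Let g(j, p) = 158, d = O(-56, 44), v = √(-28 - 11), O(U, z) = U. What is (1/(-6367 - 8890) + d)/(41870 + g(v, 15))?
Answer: -854393/641221196 ≈ -0.0013324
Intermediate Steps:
v = I*√39 (v = √(-39) = I*√39 ≈ 6.245*I)
d = -56
(1/(-6367 - 8890) + d)/(41870 + g(v, 15)) = (1/(-6367 - 8890) - 56)/(41870 + 158) = (1/(-15257) - 56)/42028 = (-1/15257 - 56)*(1/42028) = -854393/15257*1/42028 = -854393/641221196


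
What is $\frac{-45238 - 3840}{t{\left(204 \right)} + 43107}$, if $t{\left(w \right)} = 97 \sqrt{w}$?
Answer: $- \frac{705201782}{618764671} + \frac{9521132 \sqrt{51}}{1856294013} \approx -1.1031$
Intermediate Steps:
$\frac{-45238 - 3840}{t{\left(204 \right)} + 43107} = \frac{-45238 - 3840}{97 \sqrt{204} + 43107} = - \frac{49078}{97 \cdot 2 \sqrt{51} + 43107} = - \frac{49078}{194 \sqrt{51} + 43107} = - \frac{49078}{43107 + 194 \sqrt{51}}$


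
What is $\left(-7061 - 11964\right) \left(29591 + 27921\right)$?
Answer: $-1094165800$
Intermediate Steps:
$\left(-7061 - 11964\right) \left(29591 + 27921\right) = \left(-19025\right) 57512 = -1094165800$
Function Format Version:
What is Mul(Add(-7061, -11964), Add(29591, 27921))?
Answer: -1094165800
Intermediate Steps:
Mul(Add(-7061, -11964), Add(29591, 27921)) = Mul(-19025, 57512) = -1094165800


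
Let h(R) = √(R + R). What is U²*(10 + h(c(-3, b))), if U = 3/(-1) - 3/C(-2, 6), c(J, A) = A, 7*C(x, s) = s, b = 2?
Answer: 507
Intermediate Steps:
C(x, s) = s/7
U = -13/2 (U = 3/(-1) - 3/((⅐)*6) = 3*(-1) - 3/6/7 = -3 - 3*7/6 = -3 - 7/2 = -13/2 ≈ -6.5000)
h(R) = √2*√R (h(R) = √(2*R) = √2*√R)
U²*(10 + h(c(-3, b))) = (-13/2)²*(10 + √2*√2) = 169*(10 + 2)/4 = (169/4)*12 = 507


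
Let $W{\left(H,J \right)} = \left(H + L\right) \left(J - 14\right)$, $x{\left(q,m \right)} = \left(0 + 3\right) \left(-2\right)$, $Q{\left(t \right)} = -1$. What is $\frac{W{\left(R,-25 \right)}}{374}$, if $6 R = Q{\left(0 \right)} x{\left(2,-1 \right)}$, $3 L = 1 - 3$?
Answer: $- \frac{13}{374} \approx -0.034759$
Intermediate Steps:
$L = - \frac{2}{3}$ ($L = \frac{1 - 3}{3} = \frac{1}{3} \left(-2\right) = - \frac{2}{3} \approx -0.66667$)
$x{\left(q,m \right)} = -6$ ($x{\left(q,m \right)} = 3 \left(-2\right) = -6$)
$R = 1$ ($R = \frac{\left(-1\right) \left(-6\right)}{6} = \frac{1}{6} \cdot 6 = 1$)
$W{\left(H,J \right)} = \left(-14 + J\right) \left(- \frac{2}{3} + H\right)$ ($W{\left(H,J \right)} = \left(H - \frac{2}{3}\right) \left(J - 14\right) = \left(- \frac{2}{3} + H\right) \left(-14 + J\right) = \left(-14 + J\right) \left(- \frac{2}{3} + H\right)$)
$\frac{W{\left(R,-25 \right)}}{374} = \frac{\frac{28}{3} - 14 - - \frac{50}{3} + 1 \left(-25\right)}{374} = \left(\frac{28}{3} - 14 + \frac{50}{3} - 25\right) \frac{1}{374} = \left(-13\right) \frac{1}{374} = - \frac{13}{374}$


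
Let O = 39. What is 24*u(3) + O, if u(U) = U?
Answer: 111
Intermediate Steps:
24*u(3) + O = 24*3 + 39 = 72 + 39 = 111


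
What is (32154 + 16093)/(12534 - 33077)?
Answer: -48247/20543 ≈ -2.3486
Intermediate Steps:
(32154 + 16093)/(12534 - 33077) = 48247/(-20543) = 48247*(-1/20543) = -48247/20543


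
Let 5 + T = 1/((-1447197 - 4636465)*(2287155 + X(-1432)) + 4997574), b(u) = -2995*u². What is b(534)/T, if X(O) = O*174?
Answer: 10588773347733450020400/61992095354101 ≈ 1.7081e+8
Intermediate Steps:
X(O) = 174*O
T = -61992095354101/12398419070820 (T = -5 + 1/((-1447197 - 4636465)*(2287155 + 174*(-1432)) + 4997574) = -5 + 1/(-6083662*(2287155 - 249168) + 4997574) = -5 + 1/(-6083662*2037987 + 4997574) = -5 + 1/(-12398424068394 + 4997574) = -5 + 1/(-12398419070820) = -5 - 1/12398419070820 = -61992095354101/12398419070820 ≈ -5.0000)
b(534)/T = (-2995*534²)/(-61992095354101/12398419070820) = -2995*285156*(-12398419070820/61992095354101) = -854042220*(-12398419070820/61992095354101) = 10588773347733450020400/61992095354101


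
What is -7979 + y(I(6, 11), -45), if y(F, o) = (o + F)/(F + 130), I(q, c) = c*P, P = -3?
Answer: -774041/97 ≈ -7979.8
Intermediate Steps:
I(q, c) = -3*c (I(q, c) = c*(-3) = -3*c)
y(F, o) = (F + o)/(130 + F)
-7979 + y(I(6, 11), -45) = -7979 + (-3*11 - 45)/(130 - 3*11) = -7979 + (-33 - 45)/(130 - 33) = -7979 - 78/97 = -774041/97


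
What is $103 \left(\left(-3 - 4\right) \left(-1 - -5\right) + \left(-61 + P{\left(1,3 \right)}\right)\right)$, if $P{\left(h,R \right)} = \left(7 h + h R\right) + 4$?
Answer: $-7725$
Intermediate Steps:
$P{\left(h,R \right)} = 4 + 7 h + R h$ ($P{\left(h,R \right)} = \left(7 h + R h\right) + 4 = 4 + 7 h + R h$)
$103 \left(\left(-3 - 4\right) \left(-1 - -5\right) + \left(-61 + P{\left(1,3 \right)}\right)\right) = 103 \left(\left(-3 - 4\right) \left(-1 - -5\right) + \left(-61 + \left(4 + 7 \cdot 1 + 3 \cdot 1\right)\right)\right) = 103 \left(- 7 \left(-1 + 5\right) + \left(-61 + \left(4 + 7 + 3\right)\right)\right) = 103 \left(\left(-7\right) 4 + \left(-61 + 14\right)\right) = 103 \left(-28 - 47\right) = 103 \left(-75\right) = -7725$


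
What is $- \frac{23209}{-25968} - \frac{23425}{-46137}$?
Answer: $\frac{559698011}{399361872} \approx 1.4015$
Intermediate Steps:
$- \frac{23209}{-25968} - \frac{23425}{-46137} = \left(-23209\right) \left(- \frac{1}{25968}\right) - - \frac{23425}{46137} = \frac{23209}{25968} + \frac{23425}{46137} = \frac{559698011}{399361872}$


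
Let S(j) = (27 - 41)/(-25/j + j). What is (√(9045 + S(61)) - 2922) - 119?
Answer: -3041 + 7*√3216246/132 ≈ -2945.9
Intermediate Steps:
S(j) = -14/(j - 25/j)
(√(9045 + S(61)) - 2922) - 119 = (√(9045 - 14*61/(-25 + 61²)) - 2922) - 119 = (√(9045 - 14*61/(-25 + 3721)) - 2922) - 119 = (√(9045 - 14*61/3696) - 2922) - 119 = (√(9045 - 14*61*1/3696) - 2922) - 119 = (√(9045 - 61/264) - 2922) - 119 = (√(2387819/264) - 2922) - 119 = (7*√3216246/132 - 2922) - 119 = (-2922 + 7*√3216246/132) - 119 = -3041 + 7*√3216246/132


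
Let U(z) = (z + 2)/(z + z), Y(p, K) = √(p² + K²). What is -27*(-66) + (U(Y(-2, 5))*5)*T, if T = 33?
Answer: 3729/2 + 165*√29/29 ≈ 1895.1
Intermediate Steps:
Y(p, K) = √(K² + p²)
U(z) = (2 + z)/(2*z) (U(z) = (2 + z)/((2*z)) = (2 + z)*(1/(2*z)) = (2 + z)/(2*z))
-27*(-66) + (U(Y(-2, 5))*5)*T = -27*(-66) + (((2 + √(5² + (-2)²))/(2*(√(5² + (-2)²))))*5)*33 = 1782 + (((2 + √(25 + 4))/(2*(√(25 + 4))))*5)*33 = 1782 + (((2 + √29)/(2*(√29)))*5)*33 = 1782 + (((√29/29)*(2 + √29)/2)*5)*33 = 1782 + ((√29*(2 + √29)/58)*5)*33 = 1782 + (5*√29*(2 + √29)/58)*33 = 1782 + 165*√29*(2 + √29)/58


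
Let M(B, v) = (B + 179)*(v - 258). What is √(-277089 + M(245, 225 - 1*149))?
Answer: I*√354257 ≈ 595.2*I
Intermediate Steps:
M(B, v) = (-258 + v)*(179 + B) (M(B, v) = (179 + B)*(-258 + v) = (-258 + v)*(179 + B))
√(-277089 + M(245, 225 - 1*149)) = √(-277089 + (-46182 - 258*245 + 179*(225 - 1*149) + 245*(225 - 1*149))) = √(-277089 + (-46182 - 63210 + 179*(225 - 149) + 245*(225 - 149))) = √(-277089 + (-46182 - 63210 + 179*76 + 245*76)) = √(-277089 + (-46182 - 63210 + 13604 + 18620)) = √(-277089 - 77168) = √(-354257) = I*√354257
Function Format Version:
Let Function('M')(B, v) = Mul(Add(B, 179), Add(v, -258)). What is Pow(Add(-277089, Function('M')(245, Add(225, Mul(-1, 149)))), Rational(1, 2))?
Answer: Mul(I, Pow(354257, Rational(1, 2))) ≈ Mul(595.20, I)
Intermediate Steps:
Function('M')(B, v) = Mul(Add(-258, v), Add(179, B)) (Function('M')(B, v) = Mul(Add(179, B), Add(-258, v)) = Mul(Add(-258, v), Add(179, B)))
Pow(Add(-277089, Function('M')(245, Add(225, Mul(-1, 149)))), Rational(1, 2)) = Pow(Add(-277089, Add(-46182, Mul(-258, 245), Mul(179, Add(225, Mul(-1, 149))), Mul(245, Add(225, Mul(-1, 149))))), Rational(1, 2)) = Pow(Add(-277089, Add(-46182, -63210, Mul(179, Add(225, -149)), Mul(245, Add(225, -149)))), Rational(1, 2)) = Pow(Add(-277089, Add(-46182, -63210, Mul(179, 76), Mul(245, 76))), Rational(1, 2)) = Pow(Add(-277089, Add(-46182, -63210, 13604, 18620)), Rational(1, 2)) = Pow(Add(-277089, -77168), Rational(1, 2)) = Pow(-354257, Rational(1, 2)) = Mul(I, Pow(354257, Rational(1, 2)))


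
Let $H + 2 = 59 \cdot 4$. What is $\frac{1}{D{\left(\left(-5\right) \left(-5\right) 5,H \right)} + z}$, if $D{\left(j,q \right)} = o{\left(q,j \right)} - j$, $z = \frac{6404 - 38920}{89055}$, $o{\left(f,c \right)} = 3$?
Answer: $- \frac{89055}{10897226} \approx -0.0081723$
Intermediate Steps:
$H = 234$ ($H = -2 + 59 \cdot 4 = -2 + 236 = 234$)
$z = - \frac{32516}{89055}$ ($z = \left(-32516\right) \frac{1}{89055} = - \frac{32516}{89055} \approx -0.36512$)
$D{\left(j,q \right)} = 3 - j$
$\frac{1}{D{\left(\left(-5\right) \left(-5\right) 5,H \right)} + z} = \frac{1}{\left(3 - \left(-5\right) \left(-5\right) 5\right) - \frac{32516}{89055}} = \frac{1}{\left(3 - 25 \cdot 5\right) - \frac{32516}{89055}} = \frac{1}{\left(3 - 125\right) - \frac{32516}{89055}} = \frac{1}{-122 - \frac{32516}{89055}} = \frac{1}{- \frac{10897226}{89055}} = - \frac{89055}{10897226}$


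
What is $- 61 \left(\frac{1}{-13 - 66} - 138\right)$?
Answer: $\frac{665083}{79} \approx 8418.8$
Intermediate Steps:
$- 61 \left(\frac{1}{-13 - 66} - 138\right) = - 61 \left(\frac{1}{-79} - 138\right) = - 61 \left(- \frac{1}{79} - 138\right) = \left(-61\right) \left(- \frac{10903}{79}\right) = \frac{665083}{79}$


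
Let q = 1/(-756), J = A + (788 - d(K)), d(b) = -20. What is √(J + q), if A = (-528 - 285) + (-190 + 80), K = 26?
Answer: I*√1825761/126 ≈ 10.724*I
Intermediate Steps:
A = -923 (A = -813 - 110 = -923)
J = -115 (J = -923 + (788 - 1*(-20)) = -923 + (788 + 20) = -923 + 808 = -115)
q = -1/756 ≈ -0.0013228
√(J + q) = √(-115 - 1/756) = √(-86941/756) = I*√1825761/126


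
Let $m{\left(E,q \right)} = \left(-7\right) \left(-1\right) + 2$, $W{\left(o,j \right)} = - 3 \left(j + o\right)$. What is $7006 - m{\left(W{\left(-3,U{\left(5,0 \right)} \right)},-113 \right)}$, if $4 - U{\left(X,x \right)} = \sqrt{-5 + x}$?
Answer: $6997$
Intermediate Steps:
$U{\left(X,x \right)} = 4 - \sqrt{-5 + x}$
$W{\left(o,j \right)} = - 3 j - 3 o$
$m{\left(E,q \right)} = 9$ ($m{\left(E,q \right)} = 7 + 2 = 9$)
$7006 - m{\left(W{\left(-3,U{\left(5,0 \right)} \right)},-113 \right)} = 7006 - 9 = 6997$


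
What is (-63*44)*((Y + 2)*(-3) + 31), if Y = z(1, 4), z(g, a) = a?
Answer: -36036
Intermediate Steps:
Y = 4
(-63*44)*((Y + 2)*(-3) + 31) = (-63*44)*((4 + 2)*(-3) + 31) = -2772*(6*(-3) + 31) = -2772*(-18 + 31) = -2772*13 = -36036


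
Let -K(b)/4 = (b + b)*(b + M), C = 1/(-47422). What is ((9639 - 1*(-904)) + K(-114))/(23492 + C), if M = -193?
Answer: -12777431102/1114037623 ≈ -11.469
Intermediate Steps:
C = -1/47422 ≈ -2.1087e-5
K(b) = -8*b*(-193 + b) (K(b) = -4*(b + b)*(b - 193) = -4*2*b*(-193 + b) = -8*b*(-193 + b))
((9639 - 1*(-904)) + K(-114))/(23492 + C) = ((9639 - 1*(-904)) + 8*(-114)*(193 - 1*(-114)))/(23492 - 1/47422) = ((9639 + 904) + 8*(-114)*(193 + 114))/(1114037623/47422) = (10543 + 8*(-114)*307)*(47422/1114037623) = (10543 - 279984)*(47422/1114037623) = -269441*47422/1114037623 = -12777431102/1114037623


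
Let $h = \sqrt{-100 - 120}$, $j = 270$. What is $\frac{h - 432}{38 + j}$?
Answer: $- \frac{108}{77} + \frac{i \sqrt{55}}{154} \approx -1.4026 + 0.048157 i$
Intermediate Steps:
$h = 2 i \sqrt{55}$ ($h = \sqrt{-220} = 2 i \sqrt{55} \approx 14.832 i$)
$\frac{h - 432}{38 + j} = \frac{2 i \sqrt{55} - 432}{38 + 270} = \frac{-432 + 2 i \sqrt{55}}{308} = \left(-432 + 2 i \sqrt{55}\right) \frac{1}{308} = - \frac{108}{77} + \frac{i \sqrt{55}}{154}$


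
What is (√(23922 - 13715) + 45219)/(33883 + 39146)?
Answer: 15073/24343 + √10207/73029 ≈ 0.62058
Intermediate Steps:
(√(23922 - 13715) + 45219)/(33883 + 39146) = (√10207 + 45219)/73029 = (45219 + √10207)*(1/73029) = 15073/24343 + √10207/73029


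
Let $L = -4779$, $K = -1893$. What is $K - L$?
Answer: $2886$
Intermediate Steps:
$K - L = -1893 - -4779 = -1893 + 4779 = 2886$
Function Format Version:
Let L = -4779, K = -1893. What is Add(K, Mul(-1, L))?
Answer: 2886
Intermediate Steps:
Add(K, Mul(-1, L)) = Add(-1893, Mul(-1, -4779)) = Add(-1893, 4779) = 2886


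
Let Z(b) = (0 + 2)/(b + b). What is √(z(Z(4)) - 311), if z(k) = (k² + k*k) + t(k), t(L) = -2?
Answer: I*√5006/4 ≈ 17.688*I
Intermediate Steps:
Z(b) = 1/b (Z(b) = 2/((2*b)) = 2*(1/(2*b)) = 1/b)
z(k) = -2 + 2*k² (z(k) = (k² + k*k) - 2 = (k² + k²) - 2 = 2*k² - 2 = -2 + 2*k²)
√(z(Z(4)) - 311) = √((-2 + 2*(1/4)²) - 311) = √((-2 + 2*(¼)²) - 311) = √((-2 + 2*(1/16)) - 311) = √((-2 + ⅛) - 311) = √(-15/8 - 311) = √(-2503/8) = I*√5006/4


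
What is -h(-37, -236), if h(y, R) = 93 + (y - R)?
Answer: -292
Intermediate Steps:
h(y, R) = 93 + y - R
-h(-37, -236) = -(93 - 37 - 1*(-236)) = -(93 - 37 + 236) = -1*292 = -292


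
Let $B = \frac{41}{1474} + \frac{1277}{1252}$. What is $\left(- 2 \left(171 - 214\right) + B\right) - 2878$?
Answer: $- \frac{2575278593}{922724} \approx -2791.0$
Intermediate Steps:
$B = \frac{966815}{922724}$ ($B = 41 \cdot \frac{1}{1474} + 1277 \cdot \frac{1}{1252} = \frac{41}{1474} + \frac{1277}{1252} = \frac{966815}{922724} \approx 1.0478$)
$\left(- 2 \left(171 - 214\right) + B\right) - 2878 = \left(- 2 \left(171 - 214\right) + \frac{966815}{922724}\right) - 2878 = \left(\left(-2\right) \left(-43\right) + \frac{966815}{922724}\right) - 2878 = \left(86 + \frac{966815}{922724}\right) - 2878 = \frac{80321079}{922724} - 2878 = - \frac{2575278593}{922724}$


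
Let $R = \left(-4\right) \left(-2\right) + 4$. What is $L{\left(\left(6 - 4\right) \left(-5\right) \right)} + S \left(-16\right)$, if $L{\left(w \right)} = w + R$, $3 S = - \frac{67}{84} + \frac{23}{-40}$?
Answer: $\frac{2936}{315} \approx 9.3206$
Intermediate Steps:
$R = 12$ ($R = 8 + 4 = 12$)
$S = - \frac{1153}{2520}$ ($S = \frac{- \frac{67}{84} + \frac{23}{-40}}{3} = \frac{\left(-67\right) \frac{1}{84} + 23 \left(- \frac{1}{40}\right)}{3} = \frac{- \frac{67}{84} - \frac{23}{40}}{3} = \frac{1}{3} \left(- \frac{1153}{840}\right) = - \frac{1153}{2520} \approx -0.45754$)
$L{\left(w \right)} = 12 + w$ ($L{\left(w \right)} = w + 12 = 12 + w$)
$L{\left(\left(6 - 4\right) \left(-5\right) \right)} + S \left(-16\right) = \left(12 + \left(6 - 4\right) \left(-5\right)\right) - - \frac{2306}{315} = \left(12 + 2 \left(-5\right)\right) + \frac{2306}{315} = \left(12 - 10\right) + \frac{2306}{315} = 2 + \frac{2306}{315} = \frac{2936}{315}$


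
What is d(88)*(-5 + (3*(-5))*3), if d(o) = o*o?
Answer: -387200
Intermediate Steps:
d(o) = o²
d(88)*(-5 + (3*(-5))*3) = 88²*(-5 + (3*(-5))*3) = 7744*(-5 - 15*3) = 7744*(-5 - 45) = 7744*(-50) = -387200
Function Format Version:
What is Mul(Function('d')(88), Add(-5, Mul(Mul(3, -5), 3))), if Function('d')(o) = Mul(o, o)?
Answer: -387200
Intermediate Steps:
Function('d')(o) = Pow(o, 2)
Mul(Function('d')(88), Add(-5, Mul(Mul(3, -5), 3))) = Mul(Pow(88, 2), Add(-5, Mul(Mul(3, -5), 3))) = Mul(7744, Add(-5, Mul(-15, 3))) = Mul(7744, Add(-5, -45)) = Mul(7744, -50) = -387200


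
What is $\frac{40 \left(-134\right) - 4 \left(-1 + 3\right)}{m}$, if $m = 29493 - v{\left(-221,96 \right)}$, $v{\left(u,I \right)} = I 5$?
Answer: $- \frac{5368}{29013} \approx -0.18502$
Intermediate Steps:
$v{\left(u,I \right)} = 5 I$
$m = 29013$ ($m = 29493 - 5 \cdot 96 = 29493 - 480 = 29013$)
$\frac{40 \left(-134\right) - 4 \left(-1 + 3\right)}{m} = \frac{40 \left(-134\right) - 4 \left(-1 + 3\right)}{29013} = \left(-5360 - 8\right) \frac{1}{29013} = \left(-5368\right) \frac{1}{29013} = - \frac{5368}{29013}$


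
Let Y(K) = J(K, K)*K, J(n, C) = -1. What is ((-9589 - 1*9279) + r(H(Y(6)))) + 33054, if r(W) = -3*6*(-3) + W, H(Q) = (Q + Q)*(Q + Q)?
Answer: 14384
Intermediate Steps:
Y(K) = -K
H(Q) = 4*Q² (H(Q) = (2*Q)*(2*Q) = 4*Q²)
r(W) = 54 + W (r(W) = -18*(-3) + W = 54 + W)
((-9589 - 1*9279) + r(H(Y(6)))) + 33054 = ((-9589 - 1*9279) + (54 + 4*(-1*6)²)) + 33054 = ((-9589 - 9279) + (54 + 4*(-6)²)) + 33054 = (-18868 + (54 + 4*36)) + 33054 = (-18868 + (54 + 144)) + 33054 = (-18868 + 198) + 33054 = -18670 + 33054 = 14384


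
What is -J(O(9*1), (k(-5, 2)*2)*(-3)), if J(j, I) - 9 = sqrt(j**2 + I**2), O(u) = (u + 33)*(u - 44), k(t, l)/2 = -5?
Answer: -9 - 30*sqrt(2405) ≈ -1480.2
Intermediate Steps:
k(t, l) = -10 (k(t, l) = 2*(-5) = -10)
O(u) = (-44 + u)*(33 + u) (O(u) = (33 + u)*(-44 + u) = (-44 + u)*(33 + u))
J(j, I) = 9 + sqrt(I**2 + j**2) (J(j, I) = 9 + sqrt(j**2 + I**2) = 9 + sqrt(I**2 + j**2))
-J(O(9*1), (k(-5, 2)*2)*(-3)) = -(9 + sqrt((-10*2*(-3))**2 + (-1452 + (9*1)**2 - 99)**2)) = -(9 + sqrt((-20*(-3))**2 + (-1452 + 9**2 - 11*9)**2)) = -(9 + sqrt(60**2 + (-1452 + 81 - 99)**2)) = -(9 + sqrt(3600 + (-1470)**2)) = -(9 + sqrt(3600 + 2160900)) = -(9 + sqrt(2164500)) = -(9 + 30*sqrt(2405)) = -9 - 30*sqrt(2405)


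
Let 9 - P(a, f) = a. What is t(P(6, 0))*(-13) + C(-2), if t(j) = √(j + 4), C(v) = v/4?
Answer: -½ - 13*√7 ≈ -34.895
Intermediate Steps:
P(a, f) = 9 - a
C(v) = v/4 (C(v) = v*(¼) = v/4)
t(j) = √(4 + j)
t(P(6, 0))*(-13) + C(-2) = √(4 + (9 - 1*6))*(-13) + (¼)*(-2) = √(4 + (9 - 6))*(-13) - ½ = √(4 + 3)*(-13) - ½ = √7*(-13) - ½ = -13*√7 - ½ = -½ - 13*√7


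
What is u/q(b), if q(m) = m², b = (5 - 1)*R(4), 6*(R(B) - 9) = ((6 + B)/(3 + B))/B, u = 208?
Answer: 91728/579121 ≈ 0.15839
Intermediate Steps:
R(B) = 9 + (6 + B)/(6*B*(3 + B)) (R(B) = 9 + (((6 + B)/(3 + B))/B)/6 = 9 + ((6 + B)/(B*(3 + B)))/6 = 9 + (6 + B)/(6*B*(3 + B)))
b = 761/21 (b = (5 - 1)*((⅙)*(6 + 54*4² + 163*4)/(4*(3 + 4))) = 4*((⅙)*(¼)*(6 + 54*16 + 652)/7) = 4*((⅙)*(¼)*(⅐)*(6 + 864 + 652)) = 4*((⅙)*(¼)*(⅐)*1522) = 4*(761/84) = 761/21 ≈ 36.238)
u/q(b) = 208/((761/21)²) = 208/(579121/441) = 208*(441/579121) = 91728/579121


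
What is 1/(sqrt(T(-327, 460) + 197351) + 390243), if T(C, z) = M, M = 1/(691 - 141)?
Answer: 71544550/27919723644633 - 5*sqrt(265327458)/27919723644633 ≈ 2.5596e-6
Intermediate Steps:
M = 1/550 ≈ 0.0018182
T(C, z) = 1/550
1/(sqrt(T(-327, 460) + 197351) + 390243) = 1/(sqrt(1/550 + 197351) + 390243) = 1/(sqrt(108543051/550) + 390243) = 1/(3*sqrt(265327458)/110 + 390243) = 1/(390243 + 3*sqrt(265327458)/110)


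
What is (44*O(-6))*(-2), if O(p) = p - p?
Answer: 0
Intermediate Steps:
O(p) = 0
(44*O(-6))*(-2) = (44*0)*(-2) = 0*(-2) = 0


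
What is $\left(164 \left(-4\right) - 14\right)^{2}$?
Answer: $448900$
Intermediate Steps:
$\left(164 \left(-4\right) - 14\right)^{2} = \left(-656 - 14\right)^{2} = \left(-670\right)^{2} = 448900$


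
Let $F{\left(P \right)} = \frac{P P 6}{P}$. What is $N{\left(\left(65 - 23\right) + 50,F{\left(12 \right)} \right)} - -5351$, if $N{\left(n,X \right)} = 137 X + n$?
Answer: $15307$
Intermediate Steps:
$F{\left(P \right)} = 6 P$ ($F{\left(P \right)} = \frac{P^{2} \cdot 6}{P} = \frac{6 P^{2}}{P} = 6 P$)
$N{\left(n,X \right)} = n + 137 X$
$N{\left(\left(65 - 23\right) + 50,F{\left(12 \right)} \right)} - -5351 = \left(\left(\left(65 - 23\right) + 50\right) + 137 \cdot 6 \cdot 12\right) - -5351 = \left(\left(42 + 50\right) + 137 \cdot 72\right) + 5351 = \left(92 + 9864\right) + 5351 = 9956 + 5351 = 15307$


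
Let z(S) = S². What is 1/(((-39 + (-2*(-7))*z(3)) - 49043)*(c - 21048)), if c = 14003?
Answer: 1/344895020 ≈ 2.8994e-9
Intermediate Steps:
1/(((-39 + (-2*(-7))*z(3)) - 49043)*(c - 21048)) = 1/(((-39 - 2*(-7)*3²) - 49043)*(14003 - 21048)) = 1/(((-39 + 14*9) - 49043)*(-7045)) = 1/(((-39 + 126) - 49043)*(-7045)) = 1/((87 - 49043)*(-7045)) = 1/(-48956*(-7045)) = 1/344895020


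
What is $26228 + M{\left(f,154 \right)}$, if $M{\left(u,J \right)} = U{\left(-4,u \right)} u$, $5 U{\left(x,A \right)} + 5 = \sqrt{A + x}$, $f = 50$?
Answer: $26178 + 10 \sqrt{46} \approx 26246.0$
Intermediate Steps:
$U{\left(x,A \right)} = -1 + \frac{\sqrt{A + x}}{5}$
$M{\left(u,J \right)} = u \left(-1 + \frac{\sqrt{-4 + u}}{5}\right)$ ($M{\left(u,J \right)} = \left(-1 + \frac{\sqrt{u - 4}}{5}\right) u = \left(-1 + \frac{\sqrt{-4 + u}}{5}\right) u = u \left(-1 + \frac{\sqrt{-4 + u}}{5}\right)$)
$26228 + M{\left(f,154 \right)} = 26228 + \frac{1}{5} \cdot 50 \left(-5 + \sqrt{-4 + 50}\right) = 26228 + \frac{1}{5} \cdot 50 \left(-5 + \sqrt{46}\right) = 26228 - \left(50 - 10 \sqrt{46}\right) = 26178 + 10 \sqrt{46}$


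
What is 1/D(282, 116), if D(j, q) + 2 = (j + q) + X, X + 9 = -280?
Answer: 1/107 ≈ 0.0093458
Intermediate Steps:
X = -289 (X = -9 - 280 = -289)
D(j, q) = -291 + j + q (D(j, q) = -2 + ((j + q) - 289) = -2 + (-289 + j + q) = -291 + j + q)
1/D(282, 116) = 1/(-291 + 282 + 116) = 1/107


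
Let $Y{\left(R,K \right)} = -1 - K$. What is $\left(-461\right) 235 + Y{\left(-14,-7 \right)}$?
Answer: $-108329$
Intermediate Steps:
$\left(-461\right) 235 + Y{\left(-14,-7 \right)} = \left(-461\right) 235 - -6 = -108335 + \left(-1 + 7\right) = -108335 + 6 = -108329$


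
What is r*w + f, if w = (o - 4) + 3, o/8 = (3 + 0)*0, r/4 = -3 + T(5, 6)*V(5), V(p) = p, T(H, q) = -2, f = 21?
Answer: 73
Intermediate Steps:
r = -52 (r = 4*(-3 - 2*5) = 4*(-3 - 10) = 4*(-13) = -52)
o = 0 (o = 8*((3 + 0)*0) = 8*(3*0) = 8*0 = 0)
w = -1 (w = (0 - 4) + 3 = -4 + 3 = -1)
r*w + f = -52*(-1) + 21 = 52 + 21 = 73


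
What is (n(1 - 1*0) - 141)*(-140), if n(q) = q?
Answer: 19600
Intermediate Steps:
(n(1 - 1*0) - 141)*(-140) = ((1 - 1*0) - 141)*(-140) = ((1 + 0) - 141)*(-140) = (1 - 141)*(-140) = -140*(-140) = 19600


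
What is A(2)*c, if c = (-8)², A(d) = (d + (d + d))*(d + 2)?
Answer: 1536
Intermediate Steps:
A(d) = 3*d*(2 + d) (A(d) = (d + 2*d)*(2 + d) = (3*d)*(2 + d) = 3*d*(2 + d))
c = 64
A(2)*c = (3*2*(2 + 2))*64 = (3*2*4)*64 = 24*64 = 1536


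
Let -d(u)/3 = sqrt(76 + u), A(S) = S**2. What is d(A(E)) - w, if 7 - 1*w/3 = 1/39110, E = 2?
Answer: -821307/39110 - 12*sqrt(5) ≈ -47.833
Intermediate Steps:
w = 821307/39110 (w = 21 - 3/39110 = 821307/39110 ≈ 21.000)
d(u) = -3*sqrt(76 + u)
d(A(E)) - w = -3*sqrt(76 + 2**2) - 1*821307/39110 = -3*sqrt(76 + 4) - 821307/39110 = -12*sqrt(5) - 821307/39110 = -821307/39110 - 12*sqrt(5)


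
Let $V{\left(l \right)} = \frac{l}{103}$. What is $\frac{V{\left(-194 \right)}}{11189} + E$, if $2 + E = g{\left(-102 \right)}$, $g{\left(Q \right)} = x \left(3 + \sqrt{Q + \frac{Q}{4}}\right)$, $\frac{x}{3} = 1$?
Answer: $\frac{8067075}{1152467} + \frac{3 i \sqrt{510}}{2} \approx 6.9998 + 33.875 i$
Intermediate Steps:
$x = 3$ ($x = 3 \cdot 1 = 3$)
$g{\left(Q \right)} = 9 + \frac{3 \sqrt{5} \sqrt{Q}}{2}$ ($g{\left(Q \right)} = 3 \left(3 + \sqrt{Q + \frac{Q}{4}}\right) = 3 \left(3 + \sqrt{\frac{5 Q}{4}}\right) = 3 \left(3 + \frac{\sqrt{5} \sqrt{Q}}{2}\right) = 9 + \frac{3 \sqrt{5} \sqrt{Q}}{2}$)
$V{\left(l \right)} = \frac{l}{103}$ ($V{\left(l \right)} = l \frac{1}{103} = \frac{l}{103}$)
$E = 7 + \frac{3 i \sqrt{510}}{2}$ ($E = -2 + \left(9 + \frac{3 \sqrt{5} \sqrt{-102}}{2}\right) = -2 + \left(9 + \frac{3 \sqrt{5} i \sqrt{102}}{2}\right) = -2 + \left(9 + \frac{3 i \sqrt{510}}{2}\right) = 7 + \frac{3 i \sqrt{510}}{2} \approx 7.0 + 33.875 i$)
$\frac{V{\left(-194 \right)}}{11189} + E = \frac{\frac{1}{103} \left(-194\right)}{11189} + \left(7 + \frac{3 i \sqrt{510}}{2}\right) = \left(- \frac{194}{103}\right) \frac{1}{11189} + \left(7 + \frac{3 i \sqrt{510}}{2}\right) = - \frac{194}{1152467} + \left(7 + \frac{3 i \sqrt{510}}{2}\right) = \frac{8067075}{1152467} + \frac{3 i \sqrt{510}}{2}$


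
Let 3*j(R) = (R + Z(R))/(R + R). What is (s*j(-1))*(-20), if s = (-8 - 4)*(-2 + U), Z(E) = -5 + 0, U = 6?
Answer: 960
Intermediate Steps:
Z(E) = -5
s = -48 (s = (-8 - 4)*(-2 + 6) = -12*4 = -48)
j(R) = (-5 + R)/(6*R) (j(R) = ((R - 5)/(R + R))/3 = ((-5 + R)/((2*R)))/3 = ((-5 + R)*(1/(2*R)))/3 = ((-5 + R)/(2*R))/3 = (-5 + R)/(6*R))
(s*j(-1))*(-20) = -8*(-5 - 1)/(-1)*(-20) = -8*(-1)*(-6)*(-20) = -48*1*(-20) = -48*(-20) = 960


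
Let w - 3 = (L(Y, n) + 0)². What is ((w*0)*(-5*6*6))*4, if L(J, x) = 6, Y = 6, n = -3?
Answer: 0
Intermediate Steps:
w = 39 (w = 3 + (6 + 0)² = 3 + 6² = 3 + 36 = 39)
((w*0)*(-5*6*6))*4 = ((39*0)*(-5*6*6))*4 = (0*(-30*6))*4 = (0*(-180))*4 = 0*4 = 0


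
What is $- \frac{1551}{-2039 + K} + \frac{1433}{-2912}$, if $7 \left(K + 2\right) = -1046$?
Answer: $\frac{3214465}{14883232} \approx 0.21598$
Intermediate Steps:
$K = - \frac{1060}{7}$ ($K = -2 + \frac{1}{7} \left(-1046\right) = -2 - \frac{1046}{7} = - \frac{1060}{7} \approx -151.43$)
$- \frac{1551}{-2039 + K} + \frac{1433}{-2912} = - \frac{1551}{-2039 - \frac{1060}{7}} + \frac{1433}{-2912} = - \frac{1551}{- \frac{15333}{7}} + 1433 \left(- \frac{1}{2912}\right) = \left(-1551\right) \left(- \frac{7}{15333}\right) - \frac{1433}{2912} = \frac{3619}{5111} - \frac{1433}{2912} = \frac{3214465}{14883232}$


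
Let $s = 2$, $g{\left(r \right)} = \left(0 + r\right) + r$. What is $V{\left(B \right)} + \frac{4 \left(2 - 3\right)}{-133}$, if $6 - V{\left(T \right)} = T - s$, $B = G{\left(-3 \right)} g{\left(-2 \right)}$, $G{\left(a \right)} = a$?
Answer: $- \frac{528}{133} \approx -3.9699$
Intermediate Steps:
$g{\left(r \right)} = 2 r$ ($g{\left(r \right)} = r + r = 2 r$)
$B = 12$ ($B = - 3 \cdot 2 \left(-2\right) = \left(-3\right) \left(-4\right) = 12$)
$V{\left(T \right)} = 8 - T$ ($V{\left(T \right)} = 6 - \left(T - 2\right) = 6 - \left(-2 + T\right) = 8 - T$)
$V{\left(B \right)} + \frac{4 \left(2 - 3\right)}{-133} = \left(8 - 12\right) + \frac{4 \left(2 - 3\right)}{-133} = \left(8 - 12\right) - \frac{4 \left(-1\right)}{133} = -4 - - \frac{4}{133} = -4 + \frac{4}{133} = - \frac{528}{133}$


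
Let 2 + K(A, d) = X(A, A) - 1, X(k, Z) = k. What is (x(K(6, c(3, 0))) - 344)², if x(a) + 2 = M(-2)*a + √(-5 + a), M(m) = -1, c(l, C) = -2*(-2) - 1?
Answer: (-349 + I*√2)² ≈ 1.218e+5 - 987.1*I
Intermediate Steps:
c(l, C) = 3 (c(l, C) = 4 - 1 = 3)
K(A, d) = -3 + A (K(A, d) = -2 + (A - 1) = -2 + (-1 + A) = -3 + A)
x(a) = -2 + √(-5 + a) - a (x(a) = -2 + (-a + √(-5 + a)) = -2 + (√(-5 + a) - a) = -2 + √(-5 + a) - a)
(x(K(6, c(3, 0))) - 344)² = ((-2 + √(-5 + (-3 + 6)) - (-3 + 6)) - 344)² = ((-2 + √(-5 + 3) - 1*3) - 344)² = ((-2 + √(-2) - 3) - 344)² = ((-2 + I*√2 - 3) - 344)² = ((-5 + I*√2) - 344)² = (-349 + I*√2)²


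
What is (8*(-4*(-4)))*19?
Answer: 2432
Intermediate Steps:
(8*(-4*(-4)))*19 = (8*16)*19 = 128*19 = 2432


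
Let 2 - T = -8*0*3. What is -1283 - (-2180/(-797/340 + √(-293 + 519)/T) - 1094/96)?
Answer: -110510154289/94339056 + 126004000*√226/5896191 ≈ -850.15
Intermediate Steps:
T = 2 (T = 2 - (-8*0)*3 = 2 - 0*3 = 2 - 1*0 = 2 + 0 = 2)
-1283 - (-2180/(-797/340 + √(-293 + 519)/T) - 1094/96) = -1283 - (-2180/(-797/340 + √(-293 + 519)/2) - 1094/96) = -1283 - (-2180/(-797*1/340 + √226*(½)) - 1094*1/96) = -1283 - (-2180/(-797/340 + √226/2) - 547/48) = -1283 - (-547/48 - 2180/(-797/340 + √226/2)) = -1283 + (547/48 + 2180/(-797/340 + √226/2)) = -61037/48 + 2180/(-797/340 + √226/2)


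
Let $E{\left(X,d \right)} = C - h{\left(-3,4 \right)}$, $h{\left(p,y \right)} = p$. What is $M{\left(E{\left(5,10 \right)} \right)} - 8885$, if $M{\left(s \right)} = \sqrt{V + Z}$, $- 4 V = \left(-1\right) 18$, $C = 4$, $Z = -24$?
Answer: $-8885 + \frac{i \sqrt{78}}{2} \approx -8885.0 + 4.4159 i$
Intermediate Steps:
$V = \frac{9}{2}$ ($V = - \frac{\left(-1\right) 18}{4} = \left(- \frac{1}{4}\right) \left(-18\right) = \frac{9}{2} \approx 4.5$)
$E{\left(X,d \right)} = 7$ ($E{\left(X,d \right)} = 4 - -3 = 4 + 3 = 7$)
$M{\left(s \right)} = \frac{i \sqrt{78}}{2}$ ($M{\left(s \right)} = \sqrt{\frac{9}{2} - 24} = \sqrt{- \frac{39}{2}} = \frac{i \sqrt{78}}{2}$)
$M{\left(E{\left(5,10 \right)} \right)} - 8885 = \frac{i \sqrt{78}}{2} - 8885 = -8885 + \frac{i \sqrt{78}}{2}$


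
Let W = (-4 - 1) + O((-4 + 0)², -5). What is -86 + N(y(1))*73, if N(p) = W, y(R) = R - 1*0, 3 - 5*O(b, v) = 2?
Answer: -2182/5 ≈ -436.40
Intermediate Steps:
O(b, v) = ⅕ (O(b, v) = ⅗ - ⅕*2 = ⅗ - ⅖ = ⅕)
y(R) = R (y(R) = R + 0 = R)
W = -24/5 (W = (-4 - 1) + ⅕ = -5 + ⅕ = -24/5 ≈ -4.8000)
N(p) = -24/5
-86 + N(y(1))*73 = -86 - 24/5*73 = -86 - 1752/5 = -2182/5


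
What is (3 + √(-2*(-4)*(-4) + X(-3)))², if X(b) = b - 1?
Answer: -27 + 36*I ≈ -27.0 + 36.0*I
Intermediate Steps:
X(b) = -1 + b
(3 + √(-2*(-4)*(-4) + X(-3)))² = (3 + √(-2*(-4)*(-4) + (-1 - 3)))² = (3 + √(8*(-4) - 4))² = (3 + √(-32 - 4))² = (3 + √(-36))² = (3 + 6*I)²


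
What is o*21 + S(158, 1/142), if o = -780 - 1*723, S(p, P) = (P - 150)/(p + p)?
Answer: -1416316235/44872 ≈ -31563.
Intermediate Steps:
S(p, P) = (-150 + P)/(2*p) (S(p, P) = (-150 + P)/((2*p)) = (-150 + P)*(1/(2*p)) = (-150 + P)/(2*p))
o = -1503 (o = -780 - 723 = -1503)
o*21 + S(158, 1/142) = -1503*21 + (1/2)*(-150 + 1/142)/158 = -31563 + (1/2)*(1/158)*(-150 + 1/142) = -31563 + (1/2)*(1/158)*(-21299/142) = -31563 - 21299/44872 = -1416316235/44872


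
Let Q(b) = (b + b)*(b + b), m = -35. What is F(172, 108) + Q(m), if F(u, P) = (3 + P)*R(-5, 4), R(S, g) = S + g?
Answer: 4789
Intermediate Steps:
F(u, P) = -3 - P (F(u, P) = (3 + P)*(-5 + 4) = (3 + P)*(-1) = -3 - P)
Q(b) = 4*b**2 (Q(b) = (2*b)*(2*b) = 4*b**2)
F(172, 108) + Q(m) = (-3 - 1*108) + 4*(-35)**2 = (-3 - 108) + 4*1225 = -111 + 4900 = 4789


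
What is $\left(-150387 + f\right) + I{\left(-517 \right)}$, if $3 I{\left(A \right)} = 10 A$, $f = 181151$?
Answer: $\frac{87122}{3} \approx 29041.0$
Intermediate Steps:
$I{\left(A \right)} = \frac{10 A}{3}$
$\left(-150387 + f\right) + I{\left(-517 \right)} = \left(-150387 + 181151\right) + \frac{10}{3} \left(-517\right) = 30764 - \frac{5170}{3} = \frac{87122}{3}$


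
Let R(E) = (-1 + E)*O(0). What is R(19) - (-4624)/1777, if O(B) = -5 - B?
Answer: -155306/1777 ≈ -87.398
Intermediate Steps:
R(E) = 5 - 5*E (R(E) = (-1 + E)*(-5 - 1*0) = (-1 + E)*(-5 + 0) = (-1 + E)*(-5) = 5 - 5*E)
R(19) - (-4624)/1777 = (5 - 5*19) - (-4624)/1777 = (5 - 95) - (-4624)/1777 = -90 - 1*(-4624/1777) = -90 + 4624/1777 = -155306/1777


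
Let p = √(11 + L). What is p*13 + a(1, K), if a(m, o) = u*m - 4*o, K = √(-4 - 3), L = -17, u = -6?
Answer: -6 - 4*I*√7 + 13*I*√6 ≈ -6.0 + 21.26*I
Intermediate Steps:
K = I*√7 (K = √(-7) = I*√7 ≈ 2.6458*I)
p = I*√6 (p = √(11 - 17) = √(-6) = I*√6 ≈ 2.4495*I)
a(m, o) = -6*m - 4*o
p*13 + a(1, K) = (I*√6)*13 + (-6*1 - 4*I*√7) = 13*I*√6 + (-6 - 4*I*√7) = -6 - 4*I*√7 + 13*I*√6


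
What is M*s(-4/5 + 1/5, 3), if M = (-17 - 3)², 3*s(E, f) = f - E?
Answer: 480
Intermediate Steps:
s(E, f) = -E/3 + f/3 (s(E, f) = (f - E)/3 = -E/3 + f/3)
M = 400 (M = (-20)² = 400)
M*s(-4/5 + 1/5, 3) = 400*(-(-4/5 + 1/5)/3 + (⅓)*3) = 400*(-(-4*⅕ + 1*(⅕))/3 + 1) = 400*(-(-⅘ + ⅕)/3 + 1) = 400*(-⅓*(-⅗) + 1) = 400*(⅕ + 1) = 400*(6/5) = 480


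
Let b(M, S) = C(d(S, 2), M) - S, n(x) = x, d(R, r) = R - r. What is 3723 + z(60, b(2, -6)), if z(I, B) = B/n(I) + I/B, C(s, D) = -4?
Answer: 112591/30 ≈ 3753.0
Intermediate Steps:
b(M, S) = -4 - S
z(I, B) = B/I + I/B
3723 + z(60, b(2, -6)) = 3723 + ((-4 - 1*(-6))/60 + 60/(-4 - 1*(-6))) = 3723 + ((-4 + 6)*(1/60) + 60/(-4 + 6)) = 3723 + (2*(1/60) + 60/2) = 3723 + (1/30 + 60*(½)) = 3723 + (1/30 + 30) = 3723 + 901/30 = 112591/30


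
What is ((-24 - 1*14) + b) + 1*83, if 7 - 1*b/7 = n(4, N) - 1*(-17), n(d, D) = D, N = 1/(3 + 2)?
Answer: -132/5 ≈ -26.400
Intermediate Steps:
N = 1/5 ≈ 0.20000
b = -357/5 (b = 49 - 7*(1/5 - 1*(-17)) = 49 - 7*(1/5 + 17) = 49 - 7*86/5 = 49 - 602/5 = -357/5 ≈ -71.400)
((-24 - 1*14) + b) + 1*83 = ((-24 - 1*14) - 357/5) + 1*83 = ((-24 - 14) - 357/5) + 83 = (-38 - 357/5) + 83 = -547/5 + 83 = -132/5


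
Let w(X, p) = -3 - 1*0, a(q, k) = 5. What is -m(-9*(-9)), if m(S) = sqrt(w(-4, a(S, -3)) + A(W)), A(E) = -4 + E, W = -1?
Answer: -2*I*sqrt(2) ≈ -2.8284*I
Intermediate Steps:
w(X, p) = -3 (w(X, p) = -3 + 0 = -3)
m(S) = 2*I*sqrt(2) (m(S) = sqrt(-3 + (-4 - 1)) = sqrt(-3 - 5) = sqrt(-8) = 2*I*sqrt(2))
-m(-9*(-9)) = -2*I*sqrt(2)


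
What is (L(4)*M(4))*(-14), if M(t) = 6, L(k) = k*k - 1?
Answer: -1260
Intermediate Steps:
L(k) = -1 + k**2 (L(k) = k**2 - 1 = -1 + k**2)
(L(4)*M(4))*(-14) = ((-1 + 4**2)*6)*(-14) = ((-1 + 16)*6)*(-14) = (15*6)*(-14) = 90*(-14) = -1260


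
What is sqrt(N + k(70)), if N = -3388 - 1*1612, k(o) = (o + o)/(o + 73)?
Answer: 2*I*sqrt(25556245)/143 ≈ 70.704*I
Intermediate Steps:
k(o) = 2*o/(73 + o) (k(o) = (2*o)/(73 + o) = 2*o/(73 + o))
N = -5000 (N = -3388 - 1612 = -5000)
sqrt(N + k(70)) = sqrt(-5000 + 2*70/(73 + 70)) = sqrt(-5000 + 2*70/143) = sqrt(-5000 + 2*70*(1/143)) = sqrt(-5000 + 140/143) = sqrt(-714860/143) = 2*I*sqrt(25556245)/143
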